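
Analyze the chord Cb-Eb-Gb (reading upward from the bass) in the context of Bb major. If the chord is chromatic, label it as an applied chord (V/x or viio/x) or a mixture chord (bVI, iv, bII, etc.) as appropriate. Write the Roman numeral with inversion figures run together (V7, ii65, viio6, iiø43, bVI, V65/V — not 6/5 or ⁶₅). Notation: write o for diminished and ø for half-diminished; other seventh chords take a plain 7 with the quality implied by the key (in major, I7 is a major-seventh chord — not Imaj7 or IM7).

bII

The pitches Cb-Eb-Gb form a major triad rooted on Cb.
Cb is the lowered second degree of Bb major (diatonic 2 would be C). This is the Neapolitan chord — a major triad on the lowered second degree.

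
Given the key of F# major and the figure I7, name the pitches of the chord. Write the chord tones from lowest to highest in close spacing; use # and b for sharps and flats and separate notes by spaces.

F# A# C# E#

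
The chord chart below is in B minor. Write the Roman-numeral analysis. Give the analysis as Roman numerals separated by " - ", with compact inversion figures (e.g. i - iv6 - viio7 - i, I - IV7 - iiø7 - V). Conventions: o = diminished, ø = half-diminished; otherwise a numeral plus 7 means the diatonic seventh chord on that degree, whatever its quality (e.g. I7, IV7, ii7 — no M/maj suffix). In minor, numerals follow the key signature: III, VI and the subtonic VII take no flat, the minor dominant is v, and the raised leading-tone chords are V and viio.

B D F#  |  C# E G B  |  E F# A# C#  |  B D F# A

i - iiø7 - V42 - i7

B-D-F# has root B, degree 1 in B minor, so i.
C#-E-G-B: half-diminished seventh chord on C# = scale degree 2 → iiø7.
E-F#-A#-C# has root F#, degree 5 in B minor, so V42.
B-D-F#-A: minor seventh chord on B = scale degree 1 → i7.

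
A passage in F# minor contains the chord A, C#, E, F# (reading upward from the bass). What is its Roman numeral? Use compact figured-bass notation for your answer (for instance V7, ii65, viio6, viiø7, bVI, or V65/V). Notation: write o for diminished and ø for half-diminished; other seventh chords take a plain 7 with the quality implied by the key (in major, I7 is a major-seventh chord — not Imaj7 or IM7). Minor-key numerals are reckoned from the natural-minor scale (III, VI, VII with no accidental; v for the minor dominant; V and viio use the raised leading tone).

The pitches F#-A-C#-E form a minor seventh chord rooted on F#.
F# is scale degree 1 in F# minor, and a minor seventh chord on that degree is written i7.
With A in the bass the chord is in first inversion, so the figured bass is 65.

i65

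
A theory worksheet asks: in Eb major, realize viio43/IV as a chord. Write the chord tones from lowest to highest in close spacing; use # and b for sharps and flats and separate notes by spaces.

Db Fb G Bb

viio43/IV is a secondary leading-tone chord. The target IV is Ab in Eb major; the applied chord is rooted a semitone below, on G.
Building a fully diminished seventh chord on G gives G-Bb-Db-Fb.
The figured bass 43 indicates second inversion, placing the fifth (Db) in the bass: Db-Fb-G-Bb.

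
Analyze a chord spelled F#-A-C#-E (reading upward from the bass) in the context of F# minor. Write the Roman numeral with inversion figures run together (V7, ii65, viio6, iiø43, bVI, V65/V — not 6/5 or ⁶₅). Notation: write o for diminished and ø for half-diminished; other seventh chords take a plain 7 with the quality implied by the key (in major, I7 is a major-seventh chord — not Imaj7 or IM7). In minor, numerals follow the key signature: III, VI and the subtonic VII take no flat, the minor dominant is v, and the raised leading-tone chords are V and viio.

Stacked in thirds the chord is F#-A-C#-E: a minor seventh chord on F#.
In F# minor, F# is the tonic; the diatonic minor seventh chord there is i7.

i7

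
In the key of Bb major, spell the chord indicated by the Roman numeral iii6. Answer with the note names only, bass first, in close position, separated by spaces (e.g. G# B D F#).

F A D

In Bb major, the third degree is D, and the diatonic chord built there is a minor triad.
That chord is spelled D-F-A.
The figured bass 6 indicates first inversion, placing the third (F) in the bass: F-A-D.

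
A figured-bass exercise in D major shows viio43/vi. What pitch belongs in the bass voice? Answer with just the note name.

The applied chord viio43/vi is rooted on A#: A#-C#-E-G.
The figure 43 means second inversion — the fifth is in the bass.

E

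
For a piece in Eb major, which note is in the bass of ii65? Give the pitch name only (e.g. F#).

ii in Eb major has root F; the chord is F-Ab-C-Eb.
The figure 65 means first inversion — the third is in the bass.

Ab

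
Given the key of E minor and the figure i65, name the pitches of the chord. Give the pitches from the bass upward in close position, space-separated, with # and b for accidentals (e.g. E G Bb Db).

G B D E

The numeral's case and figure indicate a minor seventh chord. In E minor its root, the tonic, is E.
That chord is spelled E-G-B-D.
The figured bass 65 indicates first inversion, placing the third (G) in the bass: G-B-D-E.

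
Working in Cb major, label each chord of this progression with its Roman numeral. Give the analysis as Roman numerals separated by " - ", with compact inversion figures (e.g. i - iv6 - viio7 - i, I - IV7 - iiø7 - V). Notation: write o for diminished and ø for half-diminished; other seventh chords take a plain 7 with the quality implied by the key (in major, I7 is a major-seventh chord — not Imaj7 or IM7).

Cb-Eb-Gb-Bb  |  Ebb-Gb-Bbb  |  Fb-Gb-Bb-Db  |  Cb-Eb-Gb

I7 - bIII - V42 - I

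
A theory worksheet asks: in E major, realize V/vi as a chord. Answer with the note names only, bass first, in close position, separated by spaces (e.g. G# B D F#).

G# B# D#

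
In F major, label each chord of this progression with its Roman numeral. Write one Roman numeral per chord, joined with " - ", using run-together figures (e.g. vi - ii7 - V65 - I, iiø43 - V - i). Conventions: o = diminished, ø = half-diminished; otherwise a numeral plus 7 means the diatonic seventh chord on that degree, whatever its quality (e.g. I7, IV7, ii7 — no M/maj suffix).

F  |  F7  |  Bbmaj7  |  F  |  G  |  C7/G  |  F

I - V7/IV - IV7 - I - V/V - V43 - I

F: root F is the tonic; major triad there is I.
F7: chromatic; F is V of IV, so V7/IV.
Bbmaj7: root Bb is the subdominant; major seventh chord there is IV7.
F: major triad on F = scale degree 1 → I.
G: a major triad on G, the applied dominant of V → V/V.
C7/G: root C is the dominant; dominant seventh chord there is V43.
F has root F, degree 1 in F major, so I.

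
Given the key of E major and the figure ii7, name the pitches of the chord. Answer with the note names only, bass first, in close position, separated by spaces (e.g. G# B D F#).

F# A C# E

The numeral's case and figure indicate a minor seventh chord. In E major its root, scale degree 2, is F#.
Stacking thirds from F# gives F#-A-C#-E.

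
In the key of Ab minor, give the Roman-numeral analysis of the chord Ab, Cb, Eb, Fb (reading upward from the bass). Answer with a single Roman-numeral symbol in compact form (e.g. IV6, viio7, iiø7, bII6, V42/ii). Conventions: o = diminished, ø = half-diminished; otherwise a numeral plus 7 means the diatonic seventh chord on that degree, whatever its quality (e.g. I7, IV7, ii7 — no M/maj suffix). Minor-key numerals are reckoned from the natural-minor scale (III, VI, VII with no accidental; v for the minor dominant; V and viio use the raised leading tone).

VI65

The pitches Fb-Ab-Cb-Eb form a major seventh chord rooted on Fb.
In Ab minor, Fb is the submediant; the diatonic major seventh chord there is VI7.
With Ab in the bass the chord is in first inversion, so the figured bass is 65.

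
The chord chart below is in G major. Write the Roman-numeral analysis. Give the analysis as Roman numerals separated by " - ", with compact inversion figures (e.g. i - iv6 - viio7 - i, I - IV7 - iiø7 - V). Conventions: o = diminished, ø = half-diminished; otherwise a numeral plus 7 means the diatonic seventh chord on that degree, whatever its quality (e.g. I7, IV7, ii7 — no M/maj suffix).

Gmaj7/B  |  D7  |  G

I65 - V7 - I

Gmaj7/B: major seventh chord on G = scale degree 1 → I65.
D7: root D is the dominant; dominant seventh chord there is V7.
G: major triad on G = scale degree 1 → I.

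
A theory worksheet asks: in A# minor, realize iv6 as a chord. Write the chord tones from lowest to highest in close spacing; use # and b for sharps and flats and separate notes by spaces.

F# A# D#

The numeral's case and figure indicate a minor triad. In A# minor its root, scale degree 4, is D#.
That chord is spelled D#-F#-A#.
The figured bass 6 indicates first inversion, placing the third (F#) in the bass: F#-A#-D#.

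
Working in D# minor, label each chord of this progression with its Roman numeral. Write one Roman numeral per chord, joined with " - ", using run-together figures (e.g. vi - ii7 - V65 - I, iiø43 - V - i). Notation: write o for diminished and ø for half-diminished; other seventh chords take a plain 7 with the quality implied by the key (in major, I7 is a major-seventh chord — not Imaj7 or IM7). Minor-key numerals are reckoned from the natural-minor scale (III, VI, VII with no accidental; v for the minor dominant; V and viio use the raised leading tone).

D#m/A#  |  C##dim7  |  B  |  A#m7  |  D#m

D#m/A#: minor triad on D# = scale degree 1 → i64.
C##dim7: root C## is the leading tone; fully diminished seventh chord there is viio7.
B: major triad on B = scale degree 6 → VI.
A#m7: minor seventh chord on A# = scale degree 5 → v7.
D#m: root D# is the tonic; minor triad there is i.

i64 - viio7 - VI - v7 - i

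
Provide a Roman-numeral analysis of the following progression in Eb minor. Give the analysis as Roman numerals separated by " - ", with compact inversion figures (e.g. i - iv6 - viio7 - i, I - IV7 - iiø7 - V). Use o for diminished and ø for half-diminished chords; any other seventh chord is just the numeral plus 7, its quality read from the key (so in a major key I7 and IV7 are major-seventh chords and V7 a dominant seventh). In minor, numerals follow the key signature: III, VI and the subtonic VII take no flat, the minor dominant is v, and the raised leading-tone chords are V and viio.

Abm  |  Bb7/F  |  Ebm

Abm: root Ab is the subdominant; minor triad there is iv.
Bb7/F: root Bb is the dominant; dominant seventh chord there is V43.
Ebm: minor triad on Eb = scale degree 1 → i.

iv - V43 - i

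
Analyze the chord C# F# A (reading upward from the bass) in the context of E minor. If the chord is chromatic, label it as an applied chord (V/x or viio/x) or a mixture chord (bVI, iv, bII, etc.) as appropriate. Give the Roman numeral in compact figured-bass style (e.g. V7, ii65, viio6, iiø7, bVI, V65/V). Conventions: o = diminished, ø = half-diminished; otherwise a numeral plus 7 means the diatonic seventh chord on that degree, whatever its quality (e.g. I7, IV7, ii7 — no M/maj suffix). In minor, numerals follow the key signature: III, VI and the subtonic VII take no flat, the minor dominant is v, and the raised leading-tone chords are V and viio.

Stacked in thirds the chord is F#-A-C#: a minor triad on F#.
F# is the second degree of E minor. This is the minor supertonic, borrowed from the parallel major (the Dorian ii).
With C# in the bass the chord is in second inversion, so the figured bass is 64.

ii64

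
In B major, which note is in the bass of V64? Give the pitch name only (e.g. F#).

V in B major has root F#; the chord is F#-A#-C#.
The figure 64 means second inversion — the fifth is in the bass.

C#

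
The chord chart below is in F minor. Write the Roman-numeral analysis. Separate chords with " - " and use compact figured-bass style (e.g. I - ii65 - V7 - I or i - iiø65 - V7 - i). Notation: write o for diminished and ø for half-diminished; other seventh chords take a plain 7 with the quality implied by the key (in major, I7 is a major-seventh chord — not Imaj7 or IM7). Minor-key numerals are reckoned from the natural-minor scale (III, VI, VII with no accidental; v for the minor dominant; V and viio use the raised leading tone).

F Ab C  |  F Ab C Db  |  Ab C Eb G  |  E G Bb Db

F-Ab-C has root F, degree 1 in F minor, so i.
F-Ab-C-Db: root Db is the submediant; major seventh chord there is VI65.
Ab-C-Eb-G: root Ab is the mediant; major seventh chord there is III7.
E-G-Bb-Db: fully diminished seventh chord on E = scale degree 7 → viio7.

i - VI65 - III7 - viio7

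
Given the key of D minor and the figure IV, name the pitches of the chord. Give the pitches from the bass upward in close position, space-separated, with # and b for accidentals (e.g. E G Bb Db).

G B D

IV is the major subdominant, borrowed from the parallel major. In D minor that root is G.
So the chord is G-B-D, a major triad.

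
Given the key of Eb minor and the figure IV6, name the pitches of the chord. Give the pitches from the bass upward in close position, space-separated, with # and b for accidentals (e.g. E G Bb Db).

Scale degree 4 in Eb minor is Ab; here the chord built on it is altered to a major triad. IV6 is the major subdominant, borrowed from the parallel major.
So the chord is Ab-C-Eb.
With the 6 figure the chord is in first inversion; from the bass C upward in close position it reads C-Eb-Ab.

C Eb Ab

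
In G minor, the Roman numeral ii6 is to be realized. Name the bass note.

ii in G minor has root A; the chord is A-C-E.
The figure 6 means first inversion — the third is in the bass.

C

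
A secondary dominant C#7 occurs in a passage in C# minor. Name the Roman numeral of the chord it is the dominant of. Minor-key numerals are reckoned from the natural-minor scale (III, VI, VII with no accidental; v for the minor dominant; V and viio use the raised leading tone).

The chord is a dominant seventh chord on C#.
A dominant resolves down a perfect fifth: C# → F#. In C# minor, F# is scale degree 4, i.e. iv.

iv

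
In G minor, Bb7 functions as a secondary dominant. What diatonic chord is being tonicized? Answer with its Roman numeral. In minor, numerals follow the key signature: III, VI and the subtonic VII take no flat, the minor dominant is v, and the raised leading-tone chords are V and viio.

VI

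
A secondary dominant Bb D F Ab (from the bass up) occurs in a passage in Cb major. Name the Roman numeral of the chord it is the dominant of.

iii

The chord is a dominant seventh chord on Bb.
A dominant resolves down a perfect fifth: Bb → Eb. In Cb major, Eb is scale degree 3, i.e. iii.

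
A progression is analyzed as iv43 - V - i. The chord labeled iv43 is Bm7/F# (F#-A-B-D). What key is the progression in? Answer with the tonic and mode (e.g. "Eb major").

F# minor

The anchor chord is a minor seventh chord on B, labeled iv43.
Counting down 3 scale steps from B places the tonic on F#; a minor seventh chord on degree 4 is diatonic only in minor.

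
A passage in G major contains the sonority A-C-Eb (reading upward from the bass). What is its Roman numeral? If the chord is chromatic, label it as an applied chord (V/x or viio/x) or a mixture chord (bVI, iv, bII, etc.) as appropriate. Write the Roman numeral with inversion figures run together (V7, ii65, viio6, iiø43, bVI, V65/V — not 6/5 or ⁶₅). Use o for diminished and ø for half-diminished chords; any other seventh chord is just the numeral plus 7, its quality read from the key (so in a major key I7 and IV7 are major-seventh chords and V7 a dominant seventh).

Stacked in thirds the chord is A-C-Eb: a diminished triad on A.
A is the second degree of G major. This is the diminished supertonic triad, borrowed from the parallel minor.

iio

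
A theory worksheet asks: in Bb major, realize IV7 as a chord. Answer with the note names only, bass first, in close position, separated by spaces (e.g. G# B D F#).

Eb G Bb D

The numeral's case and figure indicate a major seventh chord. In Bb major its root, the fourth degree, is Eb.
Stacking thirds from Eb gives Eb-G-Bb-D.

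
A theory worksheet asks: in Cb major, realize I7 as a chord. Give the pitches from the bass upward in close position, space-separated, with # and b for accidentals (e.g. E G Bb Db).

Cb Eb Gb Bb

In Cb major, scale degree 1 is Cb, and the diatonic chord built there is a major seventh chord.
That chord is spelled Cb-Eb-Gb-Bb.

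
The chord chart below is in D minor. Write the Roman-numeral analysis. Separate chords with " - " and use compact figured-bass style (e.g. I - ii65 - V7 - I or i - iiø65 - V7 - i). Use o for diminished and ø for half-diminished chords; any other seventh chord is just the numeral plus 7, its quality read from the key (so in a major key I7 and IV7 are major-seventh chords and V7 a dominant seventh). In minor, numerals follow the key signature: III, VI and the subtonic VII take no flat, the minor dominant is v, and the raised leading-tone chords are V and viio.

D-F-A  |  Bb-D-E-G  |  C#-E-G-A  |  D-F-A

D-F-A: root D is the tonic; minor triad there is i.
Bb-D-E-G: root E is the supertonic; half-diminished seventh chord there is iiø43.
C#-E-G-A: dominant seventh chord on A = scale degree 5 → V65.
D-F-A: minor triad on D = scale degree 1 → i.

i - iiø43 - V65 - i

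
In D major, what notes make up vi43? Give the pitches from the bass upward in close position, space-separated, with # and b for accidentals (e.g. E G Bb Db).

In D major, the sixth degree is B, and the diatonic chord built there is a minor seventh chord.
Stacking thirds from B gives B-D-F#-A.
With the 43 figure the chord is in second inversion; from the bass F# upward in close position it reads F#-A-B-D.

F# A B D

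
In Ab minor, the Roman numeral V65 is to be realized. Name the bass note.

V in Ab minor has root Eb; the chord is Eb-G-Bb-Db.
The figure 65 means first inversion — the third is in the bass.

G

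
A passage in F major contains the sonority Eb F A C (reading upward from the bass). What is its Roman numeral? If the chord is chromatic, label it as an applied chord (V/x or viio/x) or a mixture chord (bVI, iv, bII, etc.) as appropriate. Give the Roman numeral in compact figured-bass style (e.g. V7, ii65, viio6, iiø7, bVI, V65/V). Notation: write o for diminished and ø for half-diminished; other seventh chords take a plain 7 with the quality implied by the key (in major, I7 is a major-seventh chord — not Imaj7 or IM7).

V42/IV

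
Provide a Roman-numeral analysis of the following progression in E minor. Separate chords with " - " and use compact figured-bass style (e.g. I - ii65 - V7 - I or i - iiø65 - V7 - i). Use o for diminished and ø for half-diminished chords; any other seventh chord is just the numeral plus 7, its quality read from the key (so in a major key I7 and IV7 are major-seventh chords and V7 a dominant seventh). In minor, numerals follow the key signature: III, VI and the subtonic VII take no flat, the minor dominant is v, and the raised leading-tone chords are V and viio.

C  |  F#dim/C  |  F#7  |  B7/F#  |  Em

VI - iio64 - V7/V - V43 - i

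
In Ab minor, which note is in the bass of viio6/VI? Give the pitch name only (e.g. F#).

The applied chord viio6/VI is rooted on Eb: Eb-Gb-Bbb.
The figure 6 means first inversion — the third is in the bass.

Gb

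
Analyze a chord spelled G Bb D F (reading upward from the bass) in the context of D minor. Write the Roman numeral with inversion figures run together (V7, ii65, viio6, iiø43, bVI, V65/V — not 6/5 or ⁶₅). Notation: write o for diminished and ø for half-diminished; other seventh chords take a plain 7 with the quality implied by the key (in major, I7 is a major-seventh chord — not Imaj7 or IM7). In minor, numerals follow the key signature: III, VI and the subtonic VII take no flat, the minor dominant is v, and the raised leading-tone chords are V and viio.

iv7

Stacked in thirds the chord is G-Bb-D-F: a minor seventh chord on G.
In D minor, G is the subdominant; the diatonic minor seventh chord there is iv7.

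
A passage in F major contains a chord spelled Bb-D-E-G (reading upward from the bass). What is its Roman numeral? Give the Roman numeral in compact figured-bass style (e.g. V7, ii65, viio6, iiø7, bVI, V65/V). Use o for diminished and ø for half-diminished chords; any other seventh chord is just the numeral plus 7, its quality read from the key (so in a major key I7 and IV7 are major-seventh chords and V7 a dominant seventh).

viiø43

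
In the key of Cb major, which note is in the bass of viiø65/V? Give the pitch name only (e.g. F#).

Ab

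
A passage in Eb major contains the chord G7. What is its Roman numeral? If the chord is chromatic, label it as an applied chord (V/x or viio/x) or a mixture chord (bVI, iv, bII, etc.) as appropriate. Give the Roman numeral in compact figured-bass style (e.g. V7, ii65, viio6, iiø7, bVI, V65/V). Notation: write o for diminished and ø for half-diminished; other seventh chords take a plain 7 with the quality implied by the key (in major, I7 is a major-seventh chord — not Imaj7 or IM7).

V7/vi

Stacked in thirds the chord is G-B-D-F: a dominant seventh chord on G.
G is not a diatonic chord root with this quality in Eb major, but it lies a perfect fifth above C (vi), so the chord functions as an applied dominant of vi.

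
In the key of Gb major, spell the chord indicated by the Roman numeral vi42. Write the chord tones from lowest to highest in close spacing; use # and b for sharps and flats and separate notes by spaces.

The numeral's case and figure indicate a minor seventh chord. In Gb major its root, the submediant, is Eb.
Stacking thirds from Eb gives Eb-Gb-Bb-Db.
The figured bass 42 indicates third inversion, placing the seventh (Db) in the bass: Db-Eb-Gb-Bb.

Db Eb Gb Bb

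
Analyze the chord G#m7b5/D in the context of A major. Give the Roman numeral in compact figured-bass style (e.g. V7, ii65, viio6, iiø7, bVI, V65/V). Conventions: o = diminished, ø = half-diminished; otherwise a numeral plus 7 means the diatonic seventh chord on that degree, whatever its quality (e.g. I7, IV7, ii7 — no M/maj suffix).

viiø43

The pitches G#-B-D-F# form a half-diminished seventh chord rooted on G#.
In A major, G# is the leading tone; the diatonic half-diminished seventh chord there is viiø7.
With D in the bass the chord is in second inversion, so the figured bass is 43.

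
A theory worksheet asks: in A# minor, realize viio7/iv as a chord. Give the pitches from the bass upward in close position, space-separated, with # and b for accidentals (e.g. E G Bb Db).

C## E# G# B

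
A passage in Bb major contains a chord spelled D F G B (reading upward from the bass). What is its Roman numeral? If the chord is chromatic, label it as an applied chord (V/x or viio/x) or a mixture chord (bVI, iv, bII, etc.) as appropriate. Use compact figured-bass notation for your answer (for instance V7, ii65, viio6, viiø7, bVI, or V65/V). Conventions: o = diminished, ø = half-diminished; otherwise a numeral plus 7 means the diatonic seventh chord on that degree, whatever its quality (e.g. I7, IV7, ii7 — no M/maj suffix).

Stacked in thirds the chord is G-B-D-F: a dominant seventh chord on G.
G is not a diatonic chord root with this quality in Bb major, but it lies a perfect fifth above C (ii), so the chord functions as an applied dominant of ii.
With D in the bass the chord is in second inversion, so the figured bass is 43.

V43/ii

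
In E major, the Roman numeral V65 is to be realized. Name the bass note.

D#

V in E major has root B; the chord is B-D#-F#-A.
The figure 65 means first inversion — the third is in the bass.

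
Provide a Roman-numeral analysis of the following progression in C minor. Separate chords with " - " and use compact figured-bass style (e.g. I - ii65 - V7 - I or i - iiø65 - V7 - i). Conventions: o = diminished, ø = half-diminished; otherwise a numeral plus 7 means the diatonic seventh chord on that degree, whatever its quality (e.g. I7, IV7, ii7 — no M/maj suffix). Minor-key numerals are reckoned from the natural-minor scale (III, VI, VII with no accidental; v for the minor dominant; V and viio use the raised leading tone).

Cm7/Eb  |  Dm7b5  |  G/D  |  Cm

Cm7/Eb: minor seventh chord on C = scale degree 1 → i65.
Dm7b5 has root D, degree 2 in C minor, so iiø7.
G/D: root G is the dominant; major triad there is V64.
Cm has root C, degree 1 in C minor, so i.

i65 - iiø7 - V64 - i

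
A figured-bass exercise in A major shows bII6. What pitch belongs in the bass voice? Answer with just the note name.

D

bII in A major has root Bb; the chord is Bb-D-F.
The figure 6 means first inversion — the third is in the bass.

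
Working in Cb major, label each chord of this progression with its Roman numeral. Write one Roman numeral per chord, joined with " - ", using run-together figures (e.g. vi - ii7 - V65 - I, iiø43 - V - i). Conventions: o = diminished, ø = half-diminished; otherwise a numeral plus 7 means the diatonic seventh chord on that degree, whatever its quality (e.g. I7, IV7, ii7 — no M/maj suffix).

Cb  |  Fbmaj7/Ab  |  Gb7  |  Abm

Cb: major triad on Cb = scale degree 1 → I.
Fbmaj7/Ab has root Fb, degree 4 in Cb major, so IV65.
Gb7: dominant seventh chord on Gb = scale degree 5 → V7.
Abm: root Ab is the submediant; minor triad there is vi.

I - IV65 - V7 - vi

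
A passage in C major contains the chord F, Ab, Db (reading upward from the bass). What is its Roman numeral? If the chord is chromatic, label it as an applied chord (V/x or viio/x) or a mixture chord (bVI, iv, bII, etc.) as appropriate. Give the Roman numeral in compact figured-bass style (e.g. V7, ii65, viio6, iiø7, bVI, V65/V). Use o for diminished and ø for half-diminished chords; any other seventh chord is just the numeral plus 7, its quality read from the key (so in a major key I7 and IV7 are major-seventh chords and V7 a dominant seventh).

bII6

Stacked in thirds the chord is Db-F-Ab: a major triad on Db.
Db is the lowered second degree of C major (diatonic 2 would be D). This is the Neapolitan sixth — a major triad on the lowered second degree, here in its customary first inversion.
With F in the bass the chord is in first inversion, so the figured bass is 6.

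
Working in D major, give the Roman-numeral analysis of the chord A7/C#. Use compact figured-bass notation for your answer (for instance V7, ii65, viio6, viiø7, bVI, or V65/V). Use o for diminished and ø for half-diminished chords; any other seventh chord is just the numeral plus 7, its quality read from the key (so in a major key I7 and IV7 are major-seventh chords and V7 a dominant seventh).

V65

The pitches A-C#-E-G form a dominant seventh chord rooted on A.
A is scale degree 5 in D major, and a dominant seventh chord on that degree is written V7.
With C# in the bass the chord is in first inversion, so the figured bass is 65.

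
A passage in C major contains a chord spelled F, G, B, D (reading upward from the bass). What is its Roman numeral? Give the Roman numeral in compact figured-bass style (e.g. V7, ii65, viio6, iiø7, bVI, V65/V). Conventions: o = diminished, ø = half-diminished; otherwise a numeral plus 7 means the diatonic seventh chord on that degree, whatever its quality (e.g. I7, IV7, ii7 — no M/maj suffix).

Stacked in thirds the chord is G-B-D-F: a dominant seventh chord on G.
G is scale degree 5 in C major, and a dominant seventh chord on that degree is written V7.
With F in the bass the chord is in third inversion, so the figured bass is 42.

V42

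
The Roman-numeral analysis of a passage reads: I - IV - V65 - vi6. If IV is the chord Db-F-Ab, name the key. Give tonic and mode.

Ab major

The anchor chord is a major triad on Db, labeled IV.
Counting down 3 scale steps from Db places the tonic on Ab; a major triad on degree 4 is diatonic only in major.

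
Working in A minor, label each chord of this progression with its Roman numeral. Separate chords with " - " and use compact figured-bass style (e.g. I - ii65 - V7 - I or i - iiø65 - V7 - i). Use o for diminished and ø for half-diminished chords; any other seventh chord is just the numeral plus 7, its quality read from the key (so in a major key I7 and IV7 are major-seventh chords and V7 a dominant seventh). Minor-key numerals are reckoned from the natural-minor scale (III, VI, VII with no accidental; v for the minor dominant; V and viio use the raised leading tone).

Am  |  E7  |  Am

Am: root A is the tonic; minor triad there is i.
E7: dominant seventh chord on E = scale degree 5 → V7.
Am: minor triad on A = scale degree 1 → i.

i - V7 - i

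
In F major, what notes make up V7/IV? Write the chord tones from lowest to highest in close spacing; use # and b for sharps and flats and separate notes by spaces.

V7/IV is a secondary dominant — the dominant seventh of IV. IV in F major is Bb, so the applied chord's root is F, a perfect fifth above.
Building a dominant seventh chord on F gives F-A-C-Eb.

F A C Eb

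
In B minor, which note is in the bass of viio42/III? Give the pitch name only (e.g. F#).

The applied chord viio42/III is rooted on C#: C#-E-G-Bb.
The figure 42 means third inversion — the seventh is in the bass.

Bb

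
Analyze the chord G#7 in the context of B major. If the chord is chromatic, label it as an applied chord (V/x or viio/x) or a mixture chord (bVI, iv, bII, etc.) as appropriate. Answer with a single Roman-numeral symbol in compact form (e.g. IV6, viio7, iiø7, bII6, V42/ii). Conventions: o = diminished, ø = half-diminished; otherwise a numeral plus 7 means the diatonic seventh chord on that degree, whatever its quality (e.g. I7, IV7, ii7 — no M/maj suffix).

V7/ii

The pitches G#-B#-D#-F# form a dominant seventh chord rooted on G#.
G# is not a diatonic chord root with this quality in B major, but it lies a perfect fifth above C# (ii), so the chord functions as an applied dominant of ii.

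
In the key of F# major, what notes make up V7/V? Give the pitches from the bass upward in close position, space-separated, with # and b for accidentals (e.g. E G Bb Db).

G# B# D# F#

The slash means an applied dominant: we want the dominant of V. In F# major, V is C# major, and its dominant is built on G#.
Building a dominant seventh chord on G# gives G#-B#-D#-F#.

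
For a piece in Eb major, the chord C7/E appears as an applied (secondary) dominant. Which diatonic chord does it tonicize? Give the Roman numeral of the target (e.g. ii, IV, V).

The chord is a dominant seventh chord on C.
A dominant resolves down a perfect fifth: C → F. In Eb major, F is scale degree 2, i.e. ii.

ii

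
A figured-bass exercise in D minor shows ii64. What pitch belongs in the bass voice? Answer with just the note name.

ii in D minor has root E; the chord is E-G-B.
The figure 64 means second inversion — the fifth is in the bass.

B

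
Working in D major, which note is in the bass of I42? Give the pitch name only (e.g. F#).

I in D major has root D; the chord is D-F#-A-C#.
The figure 42 means third inversion — the seventh is in the bass.

C#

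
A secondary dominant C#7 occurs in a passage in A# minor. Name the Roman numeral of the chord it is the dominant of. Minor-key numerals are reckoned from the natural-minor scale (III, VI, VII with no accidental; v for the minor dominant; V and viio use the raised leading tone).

VI

The chord is a dominant seventh chord on C#.
A dominant resolves down a perfect fifth: C# → F#. In A# minor, F# is scale degree 6, i.e. VI.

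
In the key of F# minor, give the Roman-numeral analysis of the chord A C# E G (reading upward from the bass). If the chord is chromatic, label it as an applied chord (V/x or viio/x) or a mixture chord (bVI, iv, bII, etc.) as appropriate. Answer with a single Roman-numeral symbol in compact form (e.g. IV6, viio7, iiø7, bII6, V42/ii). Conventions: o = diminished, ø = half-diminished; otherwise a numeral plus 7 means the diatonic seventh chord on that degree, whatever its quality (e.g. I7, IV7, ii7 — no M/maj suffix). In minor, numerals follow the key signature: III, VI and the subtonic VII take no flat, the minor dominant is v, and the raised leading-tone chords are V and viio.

V7/VI

Stacked in thirds the chord is A-C#-E-G: a dominant seventh chord on A.
A is not a diatonic chord root with this quality in F# minor, but it lies a perfect fifth above D (VI), so the chord functions as an applied dominant of VI.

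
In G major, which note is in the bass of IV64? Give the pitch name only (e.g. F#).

G

IV in G major has root C; the chord is C-E-G.
The figure 64 means second inversion — the fifth is in the bass.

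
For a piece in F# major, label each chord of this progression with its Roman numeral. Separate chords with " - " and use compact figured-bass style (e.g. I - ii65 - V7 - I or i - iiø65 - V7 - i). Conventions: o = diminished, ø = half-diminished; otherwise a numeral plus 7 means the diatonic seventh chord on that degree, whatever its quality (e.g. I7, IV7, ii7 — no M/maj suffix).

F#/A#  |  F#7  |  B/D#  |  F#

F#/A# has root F#, degree 1 in F# major, so I6.
F#7: chromatic; F# is V of IV, so V7/IV.
B/D#: major triad on B = scale degree 4 → IV6.
F#: major triad on F# = scale degree 1 → I.

I6 - V7/IV - IV6 - I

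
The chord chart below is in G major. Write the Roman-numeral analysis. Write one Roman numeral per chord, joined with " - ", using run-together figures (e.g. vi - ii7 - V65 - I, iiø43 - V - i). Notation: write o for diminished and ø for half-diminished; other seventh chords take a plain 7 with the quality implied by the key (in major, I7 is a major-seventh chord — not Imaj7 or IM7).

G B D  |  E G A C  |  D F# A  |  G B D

I - ii43 - V - I

G-B-D: major triad on G = scale degree 1 → I.
E-G-A-C: root A is the supertonic; minor seventh chord there is ii43.
D-F#-A has root D, degree 5 in G major, so V.
G-B-D: major triad on G = scale degree 1 → I.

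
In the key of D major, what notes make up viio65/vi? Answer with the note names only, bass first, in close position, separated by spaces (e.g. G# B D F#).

The slash marks an applied leading-tone chord: viio of vi. In D major, vi is B, so the leading tone to it is A#, a half step below.
Building a fully diminished seventh chord on A# gives A#-C#-E-G.
The figured bass 65 indicates first inversion, placing the third (C#) in the bass: C#-E-G-A#.

C# E G A#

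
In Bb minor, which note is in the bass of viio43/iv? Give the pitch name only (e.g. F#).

Ab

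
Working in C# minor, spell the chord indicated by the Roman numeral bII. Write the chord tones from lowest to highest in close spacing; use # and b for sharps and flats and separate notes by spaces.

D F# A

bII is the Neapolitan chord — a major triad on the lowered second degree. In C# minor that root is D.
So the chord is D-F#-A.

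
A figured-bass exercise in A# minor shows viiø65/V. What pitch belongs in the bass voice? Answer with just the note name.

F##

The applied chord viiø65/V is rooted on D##: D##-F##-A#-C##.
The figure 65 means first inversion — the third is in the bass.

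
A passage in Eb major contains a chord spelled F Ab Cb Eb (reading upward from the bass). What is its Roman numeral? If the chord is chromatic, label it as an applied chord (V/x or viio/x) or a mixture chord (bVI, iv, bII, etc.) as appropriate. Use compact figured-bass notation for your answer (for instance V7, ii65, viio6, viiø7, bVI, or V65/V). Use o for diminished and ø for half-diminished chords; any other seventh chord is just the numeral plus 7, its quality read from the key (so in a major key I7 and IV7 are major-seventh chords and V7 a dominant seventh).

iiø7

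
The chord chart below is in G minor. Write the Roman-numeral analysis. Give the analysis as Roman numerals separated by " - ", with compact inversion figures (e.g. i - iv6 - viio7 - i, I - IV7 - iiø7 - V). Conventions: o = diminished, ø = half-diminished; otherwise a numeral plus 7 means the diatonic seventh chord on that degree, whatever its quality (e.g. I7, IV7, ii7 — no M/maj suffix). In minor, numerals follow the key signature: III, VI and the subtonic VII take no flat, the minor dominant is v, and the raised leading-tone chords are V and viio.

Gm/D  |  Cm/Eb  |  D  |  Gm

i64 - iv6 - V - i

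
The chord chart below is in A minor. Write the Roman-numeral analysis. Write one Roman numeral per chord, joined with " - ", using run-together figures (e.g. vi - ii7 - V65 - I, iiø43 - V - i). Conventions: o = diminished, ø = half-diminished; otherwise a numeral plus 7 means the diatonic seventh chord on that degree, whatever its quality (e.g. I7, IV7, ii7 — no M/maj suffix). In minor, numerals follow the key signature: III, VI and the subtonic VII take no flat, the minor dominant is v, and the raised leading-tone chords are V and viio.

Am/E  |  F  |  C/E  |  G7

i64 - VI - III6 - VII7

Am/E: root A is the tonic; minor triad there is i64.
F: root F is the submediant; major triad there is VI.
C/E has root C, degree 3 in A minor, so III6.
G7: dominant seventh chord on G = scale degree 7 → VII7.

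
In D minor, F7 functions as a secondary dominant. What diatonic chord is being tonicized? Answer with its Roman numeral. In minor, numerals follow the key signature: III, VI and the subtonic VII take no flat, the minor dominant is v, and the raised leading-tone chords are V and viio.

The chord is a dominant seventh chord on F.
A dominant resolves down a perfect fifth: F → Bb. In D minor, Bb is scale degree 6, i.e. VI.

VI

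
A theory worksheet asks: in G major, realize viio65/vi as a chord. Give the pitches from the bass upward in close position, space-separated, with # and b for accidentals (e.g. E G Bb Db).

viio65/vi is a secondary leading-tone chord. The target vi is E in G major; the applied chord is rooted a semitone below, on D#.
Building a fully diminished seventh chord on D# gives D#-F#-A-C.
The figured bass 65 indicates first inversion, placing the third (F#) in the bass: F#-A-C-D#.

F# A C D#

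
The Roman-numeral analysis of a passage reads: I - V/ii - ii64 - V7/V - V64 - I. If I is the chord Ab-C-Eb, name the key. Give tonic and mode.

Ab major

The anchor chord is a major triad on Ab, labeled I.
If Ab is scale degree 1 and the mode makes that degree carry a major triad, the tonic is Ab and the mode is major.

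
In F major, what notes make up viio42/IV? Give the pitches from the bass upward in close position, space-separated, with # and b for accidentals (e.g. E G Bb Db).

The slash marks an applied leading-tone chord: viio of IV. In F major, IV is Bb, so the leading tone to it is A, a half step below.
Building a fully diminished seventh chord on A gives A-C-Eb-Gb.
With the 42 figure the chord is in third inversion; from the bass Gb upward in close position it reads Gb-A-C-Eb.

Gb A C Eb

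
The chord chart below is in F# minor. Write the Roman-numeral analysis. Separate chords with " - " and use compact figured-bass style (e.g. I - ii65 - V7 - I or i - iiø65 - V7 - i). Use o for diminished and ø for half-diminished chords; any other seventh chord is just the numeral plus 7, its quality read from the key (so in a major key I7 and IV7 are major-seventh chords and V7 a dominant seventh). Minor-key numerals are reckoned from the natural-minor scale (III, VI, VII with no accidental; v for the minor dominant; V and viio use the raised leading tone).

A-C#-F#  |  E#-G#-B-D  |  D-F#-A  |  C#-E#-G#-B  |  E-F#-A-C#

A-C#-F#: root F# is the tonic; minor triad there is i6.
E#-G#-B-D: fully diminished seventh chord on E# = scale degree 7 → viio7.
D-F#-A: root D is the submediant; major triad there is VI.
C#-E#-G#-B: root C# is the dominant; dominant seventh chord there is V7.
E-F#-A-C#: minor seventh chord on F# = scale degree 1 → i42.

i6 - viio7 - VI - V7 - i42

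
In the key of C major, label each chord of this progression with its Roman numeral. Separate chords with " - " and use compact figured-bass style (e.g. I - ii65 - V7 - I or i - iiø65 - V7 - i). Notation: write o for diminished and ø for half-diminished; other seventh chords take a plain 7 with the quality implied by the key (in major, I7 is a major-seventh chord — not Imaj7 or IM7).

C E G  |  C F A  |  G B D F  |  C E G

I - IV64 - V7 - I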